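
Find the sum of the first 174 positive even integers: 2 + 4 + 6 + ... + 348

Sum of first n even numbers = n(n+1)
= 174×175
= 30450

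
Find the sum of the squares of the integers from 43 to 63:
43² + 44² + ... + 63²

Use ∑_{k=1}^{n} k² = n(n+1)(2n+1)/6, then subtract the first 42 terms.
∑_{k=1}^{63} k² = 63×64×127/6 = 85344
∑_{k=1}^{42} k² = 42×43×85/6 = 25585
∑_{k=43}^{63} k² = 85344 - 25585 = 59759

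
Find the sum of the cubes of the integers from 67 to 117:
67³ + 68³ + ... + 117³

Use ∑_{k=1}^{n} k³ = [n(n+1)/2]², then subtract the first 66 terms.
∑_{k=1}^{117} k³ = [117×118/2]² = 6903² = 47651409
∑_{k=1}^{66} k³ = [66×67/2]² = 2211² = 4888521
∑_{k=67}^{117} k³ = 47651409 - 4888521 = 42762888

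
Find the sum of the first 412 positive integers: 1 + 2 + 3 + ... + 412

Formula: ∑k = n(n+1)/2
= 412×413/2
= 170156/2
= 85078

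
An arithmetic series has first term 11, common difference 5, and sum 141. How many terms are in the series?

Using S = n/2 × [2a + (n-1)d]
141 = n/2 × [2(11) + (n-1)(5)]
141 = n/2 × [22 + 5n - 5]
282 = n × [17 + 5n]
5n² + (17)n - 282 = 0
Discriminant: Δ = (17)² - 4(5)(-282) = 289 + 5640 = 5929
√Δ = 77
n = [-(17) + √Δ] / (2·5) = (-17 + 77) / 10 = 60 / 10 = 6
(The negative root is discarded since n must be a positive integer.)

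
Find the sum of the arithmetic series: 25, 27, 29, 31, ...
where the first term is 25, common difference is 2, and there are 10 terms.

Sₙ = n/2 × (first + last)
Last term = a + (n-1)d = 25 + (10-1)×2 = 43
S_10 = 10/2 × (25 + 43)
S_10 = 10/2 × 68 = 340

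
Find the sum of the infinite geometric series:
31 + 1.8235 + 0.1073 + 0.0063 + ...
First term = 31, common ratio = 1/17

For |r| < 1, S = a / (1 - r)
S = 31 / (1 - (1/17))
S = 31 / (16/17)
S = 527/16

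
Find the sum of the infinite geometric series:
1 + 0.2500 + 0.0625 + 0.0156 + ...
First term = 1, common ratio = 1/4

For |r| < 1, S = a / (1 - r)
S = 1 / (1 - (1/4))
S = 1 / (3/4)
S = 4/3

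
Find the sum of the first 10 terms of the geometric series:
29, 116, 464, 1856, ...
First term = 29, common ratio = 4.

Sₙ = a(1 - rⁿ) / (1 - r)
S_10 = 29(1 - 4^10) / (1 - 4)
S_10 = 29(1 - 1048576) / (-3)
S_10 = 10136225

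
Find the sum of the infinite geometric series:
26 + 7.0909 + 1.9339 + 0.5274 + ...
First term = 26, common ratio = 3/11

For |r| < 1, S = a / (1 - r)
S = 26 / (1 - (3/11))
S = 26 / (8/11)
S = 143/4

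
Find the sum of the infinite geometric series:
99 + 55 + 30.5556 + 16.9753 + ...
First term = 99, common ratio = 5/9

For |r| < 1, S = a / (1 - r)
S = 99 / (1 - (5/9))
S = 99 / (4/9)
S = 891/4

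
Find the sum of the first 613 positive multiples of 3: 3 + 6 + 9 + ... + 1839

Factor out 3: = 3(1 + 2 + ... + 613) = 3 × n(n+1)/2
= 3 × 613×614/2
= 3 × 188191
= 564573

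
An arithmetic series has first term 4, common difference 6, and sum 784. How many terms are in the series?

Using S = n/2 × [2a + (n-1)d]
784 = n/2 × [2(4) + (n-1)(6)]
784 = n/2 × [8 + 6n - 6]
1568 = n × [2 + 6n]
6n² + (2)n - 1568 = 0
Discriminant: Δ = (2)² - 4(6)(-1568) = 4 + 37632 = 37636
√Δ = 194
n = [-(2) + √Δ] / (2·6) = (-2 + 194) / 12 = 192 / 12 = 16
(The negative root is discarded since n must be a positive integer.)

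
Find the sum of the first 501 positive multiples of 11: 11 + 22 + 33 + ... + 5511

Factor out 11: = 11(1 + 2 + ... + 501) = 11 × n(n+1)/2
= 11 × 501×502/2
= 11 × 125751
= 1383261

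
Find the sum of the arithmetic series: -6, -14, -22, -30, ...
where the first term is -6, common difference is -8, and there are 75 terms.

Sₙ = n/2 × (first + last)
Last term = a + (n-1)d = -6 + (75-1)×(-8) = -598
S_75 = 75/2 × (-6 + (-598))
S_75 = 75/2 × (-604) = -22650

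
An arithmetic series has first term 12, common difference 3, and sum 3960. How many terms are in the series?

Using S = n/2 × [2a + (n-1)d]
3960 = n/2 × [2(12) + (n-1)(3)]
3960 = n/2 × [24 + 3n - 3]
7920 = n × [21 + 3n]
3n² + (21)n - 7920 = 0
Discriminant: Δ = (21)² - 4(3)(-7920) = 441 + 95040 = 95481
√Δ = 309
n = [-(21) + √Δ] / (2·3) = (-21 + 309) / 6 = 288 / 6 = 48
(The negative root is discarded since n must be a positive integer.)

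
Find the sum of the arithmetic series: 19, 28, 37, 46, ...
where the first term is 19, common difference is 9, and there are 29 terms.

Sₙ = n/2 × (first + last)
Last term = a + (n-1)d = 19 + (29-1)×9 = 271
S_29 = 29/2 × (19 + 271)
S_29 = 29/2 × 290 = 4205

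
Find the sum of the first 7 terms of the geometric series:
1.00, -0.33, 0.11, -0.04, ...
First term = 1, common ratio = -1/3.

Sₙ = a(1 - rⁿ) / (1 - r)
S_7 = 1(1 - (-1/3)^7) / (1 - (-1/3))
S_7 = 1(1 - (-1/2187)) / (4/3)
S_7 = 547/729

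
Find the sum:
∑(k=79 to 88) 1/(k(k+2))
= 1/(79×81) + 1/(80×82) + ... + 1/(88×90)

Partial fractions: 1/(k(k+2)) = (1/2)[1/k - 1/(k+2)]
Telescoping leaves the first two and last two terms:
= (1/2)[1/79 + 1/80 - 1/89 - 1/90]
= 14231/10124640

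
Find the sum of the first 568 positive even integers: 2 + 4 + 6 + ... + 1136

Sum of first n even numbers = n(n+1)
= 568×569
= 323192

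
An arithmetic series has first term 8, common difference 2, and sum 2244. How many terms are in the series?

Using S = n/2 × [2a + (n-1)d]
2244 = n/2 × [2(8) + (n-1)(2)]
2244 = n/2 × [16 + 2n - 2]
4488 = n × [14 + 2n]
2n² + (14)n - 4488 = 0
Discriminant: Δ = (14)² - 4(2)(-4488) = 196 + 35904 = 36100
√Δ = 190
n = [-(14) + √Δ] / (2·2) = (-14 + 190) / 4 = 176 / 4 = 44
(The negative root is discarded since n must be a positive integer.)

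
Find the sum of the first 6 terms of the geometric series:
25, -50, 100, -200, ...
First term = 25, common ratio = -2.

Sₙ = a(1 - rⁿ) / (1 - r)
S_6 = 25(1 - (-2)^6) / (1 - (-2))
S_6 = 25(1 - 64) / (3)
S_6 = -525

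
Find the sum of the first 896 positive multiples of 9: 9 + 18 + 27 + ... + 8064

Factor out 9: = 9(1 + 2 + ... + 896) = 9 × n(n+1)/2
= 9 × 896×897/2
= 9 × 401856
= 3616704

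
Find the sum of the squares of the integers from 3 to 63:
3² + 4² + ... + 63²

Use ∑_{k=1}^{n} k² = n(n+1)(2n+1)/6, then subtract the first 2 terms.
∑_{k=1}^{63} k² = 63×64×127/6 = 85344
∑_{k=1}^{2} k² = 2×3×5/6 = 5
∑_{k=3}^{63} k² = 85344 - 5 = 85339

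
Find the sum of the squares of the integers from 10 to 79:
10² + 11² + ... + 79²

Use ∑_{k=1}^{n} k² = n(n+1)(2n+1)/6, then subtract the first 9 terms.
∑_{k=1}^{79} k² = 79×80×159/6 = 167480
∑_{k=1}^{9} k² = 9×10×19/6 = 285
∑_{k=10}^{79} k² = 167480 - 285 = 167195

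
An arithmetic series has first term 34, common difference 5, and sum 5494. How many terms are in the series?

Using S = n/2 × [2a + (n-1)d]
5494 = n/2 × [2(34) + (n-1)(5)]
5494 = n/2 × [68 + 5n - 5]
10988 = n × [63 + 5n]
5n² + (63)n - 10988 = 0
Discriminant: Δ = (63)² - 4(5)(-10988) = 3969 + 219760 = 223729
√Δ = 473
n = [-(63) + √Δ] / (2·5) = (-63 + 473) / 10 = 410 / 10 = 41
(The negative root is discarded since n must be a positive integer.)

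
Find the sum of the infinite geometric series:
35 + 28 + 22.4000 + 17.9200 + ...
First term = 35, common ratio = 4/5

For |r| < 1, S = a / (1 - r)
S = 35 / (1 - (4/5))
S = 35 / (1/5)
S = 175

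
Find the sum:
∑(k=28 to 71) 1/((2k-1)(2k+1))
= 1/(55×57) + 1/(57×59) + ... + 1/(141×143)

Partial fractions: 1/((2k-1)(2k+1)) = (1/2)[1/(2k-1) - 1/(2k+1)]
The series telescopes:
= (1/2)[1/55 - 1/143]
= 4/715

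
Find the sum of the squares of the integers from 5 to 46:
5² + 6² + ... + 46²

Use ∑_{k=1}^{n} k² = n(n+1)(2n+1)/6, then subtract the first 4 terms.
∑_{k=1}^{46} k² = 46×47×93/6 = 33511
∑_{k=1}^{4} k² = 4×5×9/6 = 30
∑_{k=5}^{46} k² = 33511 - 30 = 33481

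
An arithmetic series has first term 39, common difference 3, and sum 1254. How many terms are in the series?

Using S = n/2 × [2a + (n-1)d]
1254 = n/2 × [2(39) + (n-1)(3)]
1254 = n/2 × [78 + 3n - 3]
2508 = n × [75 + 3n]
3n² + (75)n - 2508 = 0
Discriminant: Δ = (75)² - 4(3)(-2508) = 5625 + 30096 = 35721
√Δ = 189
n = [-(75) + √Δ] / (2·3) = (-75 + 189) / 6 = 114 / 6 = 19
(The negative root is discarded since n must be a positive integer.)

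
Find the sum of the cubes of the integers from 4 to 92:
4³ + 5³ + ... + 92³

Use ∑_{k=1}^{n} k³ = [n(n+1)/2]², then subtract the first 3 terms.
∑_{k=1}^{92} k³ = [92×93/2]² = 4278² = 18301284
∑_{k=1}^{3} k³ = [3×4/2]² = 6² = 36
∑_{k=4}^{92} k³ = 18301284 - 36 = 18301248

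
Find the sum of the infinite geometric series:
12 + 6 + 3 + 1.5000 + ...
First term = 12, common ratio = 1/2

For |r| < 1, S = a / (1 - r)
S = 12 / (1 - (1/2))
S = 12 / (1/2)
S = 24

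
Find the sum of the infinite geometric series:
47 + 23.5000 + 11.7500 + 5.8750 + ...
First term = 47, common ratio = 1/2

For |r| < 1, S = a / (1 - r)
S = 47 / (1 - (1/2))
S = 47 / (1/2)
S = 94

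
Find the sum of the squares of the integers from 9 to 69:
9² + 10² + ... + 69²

Use ∑_{k=1}^{n} k² = n(n+1)(2n+1)/6, then subtract the first 8 terms.
∑_{k=1}^{69} k² = 69×70×139/6 = 111895
∑_{k=1}^{8} k² = 8×9×17/6 = 204
∑_{k=9}^{69} k² = 111895 - 204 = 111691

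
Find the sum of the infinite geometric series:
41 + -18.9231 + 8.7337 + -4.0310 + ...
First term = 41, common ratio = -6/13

For |r| < 1, S = a / (1 - r)
S = 41 / (1 - (-6/13))
S = 41 / (19/13)
S = 533/19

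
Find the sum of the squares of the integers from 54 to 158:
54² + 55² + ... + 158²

Use ∑_{k=1}^{n} k² = n(n+1)(2n+1)/6, then subtract the first 53 terms.
∑_{k=1}^{158} k² = 158×159×317/6 = 1327279
∑_{k=1}^{53} k² = 53×54×107/6 = 51039
∑_{k=54}^{158} k² = 1327279 - 51039 = 1276240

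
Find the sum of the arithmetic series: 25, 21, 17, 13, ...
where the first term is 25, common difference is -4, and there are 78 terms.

Sₙ = n/2 × (first + last)
Last term = a + (n-1)d = 25 + (78-1)×(-4) = -283
S_78 = 78/2 × (25 + (-283))
S_78 = 78/2 × (-258) = -10062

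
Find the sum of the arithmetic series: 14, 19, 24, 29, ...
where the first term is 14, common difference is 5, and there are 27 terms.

Sₙ = n/2 × (first + last)
Last term = a + (n-1)d = 14 + (27-1)×5 = 144
S_27 = 27/2 × (14 + 144)
S_27 = 27/2 × 158 = 2133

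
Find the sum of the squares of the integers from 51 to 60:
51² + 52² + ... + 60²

Use ∑_{k=1}^{n} k² = n(n+1)(2n+1)/6, then subtract the first 50 terms.
∑_{k=1}^{60} k² = 60×61×121/6 = 73810
∑_{k=1}^{50} k² = 50×51×101/6 = 42925
∑_{k=51}^{60} k² = 73810 - 42925 = 30885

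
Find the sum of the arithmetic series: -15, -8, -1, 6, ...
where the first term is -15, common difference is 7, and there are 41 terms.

Sₙ = n/2 × (first + last)
Last term = a + (n-1)d = -15 + (41-1)×7 = 265
S_41 = 41/2 × (-15 + 265)
S_41 = 41/2 × 250 = 5125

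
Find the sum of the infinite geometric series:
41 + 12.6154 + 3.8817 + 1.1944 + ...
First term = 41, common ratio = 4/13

For |r| < 1, S = a / (1 - r)
S = 41 / (1 - (4/13))
S = 41 / (9/13)
S = 533/9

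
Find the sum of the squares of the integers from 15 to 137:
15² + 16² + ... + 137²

Use ∑_{k=1}^{n} k² = n(n+1)(2n+1)/6, then subtract the first 14 terms.
∑_{k=1}^{137} k² = 137×138×275/6 = 866525
∑_{k=1}^{14} k² = 14×15×29/6 = 1015
∑_{k=15}^{137} k² = 866525 - 1015 = 865510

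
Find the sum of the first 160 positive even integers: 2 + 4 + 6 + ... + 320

Sum of first n even numbers = n(n+1)
= 160×161
= 25760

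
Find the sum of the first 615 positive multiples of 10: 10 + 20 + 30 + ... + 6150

Factor out 10: = 10(1 + 2 + ... + 615) = 10 × n(n+1)/2
= 10 × 615×616/2
= 10 × 189420
= 1894200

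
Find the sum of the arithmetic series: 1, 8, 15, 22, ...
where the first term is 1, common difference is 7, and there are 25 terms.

Sₙ = n/2 × (first + last)
Last term = a + (n-1)d = 1 + (25-1)×7 = 169
S_25 = 25/2 × (1 + 169)
S_25 = 25/2 × 170 = 2125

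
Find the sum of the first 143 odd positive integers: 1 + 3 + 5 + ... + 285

Sum of first n odd numbers = n²
= 143²
= 20449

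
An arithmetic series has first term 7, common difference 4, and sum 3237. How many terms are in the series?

Using S = n/2 × [2a + (n-1)d]
3237 = n/2 × [2(7) + (n-1)(4)]
3237 = n/2 × [14 + 4n - 4]
6474 = n × [10 + 4n]
4n² + (10)n - 6474 = 0
Discriminant: Δ = (10)² - 4(4)(-6474) = 100 + 103584 = 103684
√Δ = 322
n = [-(10) + √Δ] / (2·4) = (-10 + 322) / 8 = 312 / 8 = 39
(The negative root is discarded since n must be a positive integer.)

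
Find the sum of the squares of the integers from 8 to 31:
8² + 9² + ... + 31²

Use ∑_{k=1}^{n} k² = n(n+1)(2n+1)/6, then subtract the first 7 terms.
∑_{k=1}^{31} k² = 31×32×63/6 = 10416
∑_{k=1}^{7} k² = 7×8×15/6 = 140
∑_{k=8}^{31} k² = 10416 - 140 = 10276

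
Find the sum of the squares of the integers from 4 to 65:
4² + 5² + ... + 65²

Use ∑_{k=1}^{n} k² = n(n+1)(2n+1)/6, then subtract the first 3 terms.
∑_{k=1}^{65} k² = 65×66×131/6 = 93665
∑_{k=1}^{3} k² = 3×4×7/6 = 14
∑_{k=4}^{65} k² = 93665 - 14 = 93651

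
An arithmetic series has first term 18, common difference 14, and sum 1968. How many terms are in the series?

Using S = n/2 × [2a + (n-1)d]
1968 = n/2 × [2(18) + (n-1)(14)]
1968 = n/2 × [36 + 14n - 14]
3936 = n × [22 + 14n]
14n² + (22)n - 3936 = 0
Discriminant: Δ = (22)² - 4(14)(-3936) = 484 + 220416 = 220900
√Δ = 470
n = [-(22) + √Δ] / (2·14) = (-22 + 470) / 28 = 448 / 28 = 16
(The negative root is discarded since n must be a positive integer.)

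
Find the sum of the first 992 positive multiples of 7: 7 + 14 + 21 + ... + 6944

Factor out 7: = 7(1 + 2 + ... + 992) = 7 × n(n+1)/2
= 7 × 992×993/2
= 7 × 492528
= 3447696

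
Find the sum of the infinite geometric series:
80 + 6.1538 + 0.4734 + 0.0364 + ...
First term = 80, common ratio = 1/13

For |r| < 1, S = a / (1 - r)
S = 80 / (1 - (1/13))
S = 80 / (12/13)
S = 260/3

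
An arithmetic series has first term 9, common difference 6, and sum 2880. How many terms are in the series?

Using S = n/2 × [2a + (n-1)d]
2880 = n/2 × [2(9) + (n-1)(6)]
2880 = n/2 × [18 + 6n - 6]
5760 = n × [12 + 6n]
6n² + (12)n - 5760 = 0
Discriminant: Δ = (12)² - 4(6)(-5760) = 144 + 138240 = 138384
√Δ = 372
n = [-(12) + √Δ] / (2·6) = (-12 + 372) / 12 = 360 / 12 = 30
(The negative root is discarded since n must be a positive integer.)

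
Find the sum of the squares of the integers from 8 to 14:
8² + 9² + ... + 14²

Use ∑_{k=1}^{n} k² = n(n+1)(2n+1)/6, then subtract the first 7 terms.
∑_{k=1}^{14} k² = 14×15×29/6 = 1015
∑_{k=1}^{7} k² = 7×8×15/6 = 140
∑_{k=8}^{14} k² = 1015 - 140 = 875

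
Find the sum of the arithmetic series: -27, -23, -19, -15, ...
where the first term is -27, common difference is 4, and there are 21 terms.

Sₙ = n/2 × (first + last)
Last term = a + (n-1)d = -27 + (21-1)×4 = 53
S_21 = 21/2 × (-27 + 53)
S_21 = 21/2 × 26 = 273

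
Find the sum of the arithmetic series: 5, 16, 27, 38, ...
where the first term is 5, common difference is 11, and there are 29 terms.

Sₙ = n/2 × (first + last)
Last term = a + (n-1)d = 5 + (29-1)×11 = 313
S_29 = 29/2 × (5 + 313)
S_29 = 29/2 × 318 = 4611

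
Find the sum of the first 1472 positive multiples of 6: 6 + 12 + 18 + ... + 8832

Factor out 6: = 6(1 + 2 + ... + 1472) = 6 × n(n+1)/2
= 6 × 1472×1473/2
= 6 × 1084128
= 6504768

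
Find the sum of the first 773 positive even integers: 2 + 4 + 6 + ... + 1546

Sum of first n even numbers = n(n+1)
= 773×774
= 598302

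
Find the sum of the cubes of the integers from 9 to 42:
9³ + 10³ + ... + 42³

Use ∑_{k=1}^{n} k³ = [n(n+1)/2]², then subtract the first 8 terms.
∑_{k=1}^{42} k³ = [42×43/2]² = 903² = 815409
∑_{k=1}^{8} k³ = [8×9/2]² = 36² = 1296
∑_{k=9}^{42} k³ = 815409 - 1296 = 814113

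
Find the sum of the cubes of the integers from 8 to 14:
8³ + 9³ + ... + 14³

Use ∑_{k=1}^{n} k³ = [n(n+1)/2]², then subtract the first 7 terms.
∑_{k=1}^{14} k³ = [14×15/2]² = 105² = 11025
∑_{k=1}^{7} k³ = [7×8/2]² = 28² = 784
∑_{k=8}^{14} k³ = 11025 - 784 = 10241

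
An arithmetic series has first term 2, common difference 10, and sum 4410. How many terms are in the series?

Using S = n/2 × [2a + (n-1)d]
4410 = n/2 × [2(2) + (n-1)(10)]
4410 = n/2 × [4 + 10n - 10]
8820 = n × [-6 + 10n]
10n² + (-6)n - 8820 = 0
Discriminant: Δ = (-6)² - 4(10)(-8820) = 36 + 352800 = 352836
√Δ = 594
n = [-(-6) + √Δ] / (2·10) = (6 + 594) / 20 = 600 / 20 = 30
(The negative root is discarded since n must be a positive integer.)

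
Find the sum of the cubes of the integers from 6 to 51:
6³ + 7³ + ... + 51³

Use ∑_{k=1}^{n} k³ = [n(n+1)/2]², then subtract the first 5 terms.
∑_{k=1}^{51} k³ = [51×52/2]² = 1326² = 1758276
∑_{k=1}^{5} k³ = [5×6/2]² = 15² = 225
∑_{k=6}^{51} k³ = 1758276 - 225 = 1758051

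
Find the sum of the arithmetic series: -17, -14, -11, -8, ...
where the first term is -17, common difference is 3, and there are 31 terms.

Sₙ = n/2 × (first + last)
Last term = a + (n-1)d = -17 + (31-1)×3 = 73
S_31 = 31/2 × (-17 + 73)
S_31 = 31/2 × 56 = 868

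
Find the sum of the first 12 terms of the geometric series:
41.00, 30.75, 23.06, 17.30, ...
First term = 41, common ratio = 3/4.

Sₙ = a(1 - rⁿ) / (1 - r)
S_12 = 41(1 - (3/4)^12) / (1 - (3/4))
S_12 = 41(1 - (531441/16777216)) / (1/4)
S_12 = 666076775/4194304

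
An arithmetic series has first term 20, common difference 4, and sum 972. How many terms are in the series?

Using S = n/2 × [2a + (n-1)d]
972 = n/2 × [2(20) + (n-1)(4)]
972 = n/2 × [40 + 4n - 4]
1944 = n × [36 + 4n]
4n² + (36)n - 1944 = 0
Discriminant: Δ = (36)² - 4(4)(-1944) = 1296 + 31104 = 32400
√Δ = 180
n = [-(36) + √Δ] / (2·4) = (-36 + 180) / 8 = 144 / 8 = 18
(The negative root is discarded since n must be a positive integer.)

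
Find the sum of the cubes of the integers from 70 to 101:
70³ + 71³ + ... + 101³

Use ∑_{k=1}^{n} k³ = [n(n+1)/2]², then subtract the first 69 terms.
∑_{k=1}^{101} k³ = [101×102/2]² = 5151² = 26532801
∑_{k=1}^{69} k³ = [69×70/2]² = 2415² = 5832225
∑_{k=70}^{101} k³ = 26532801 - 5832225 = 20700576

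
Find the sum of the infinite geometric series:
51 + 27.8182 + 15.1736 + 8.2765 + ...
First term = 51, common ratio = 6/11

For |r| < 1, S = a / (1 - r)
S = 51 / (1 - (6/11))
S = 51 / (5/11)
S = 561/5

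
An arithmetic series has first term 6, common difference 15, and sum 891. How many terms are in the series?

Using S = n/2 × [2a + (n-1)d]
891 = n/2 × [2(6) + (n-1)(15)]
891 = n/2 × [12 + 15n - 15]
1782 = n × [-3 + 15n]
15n² + (-3)n - 1782 = 0
Discriminant: Δ = (-3)² - 4(15)(-1782) = 9 + 106920 = 106929
√Δ = 327
n = [-(-3) + √Δ] / (2·15) = (3 + 327) / 30 = 330 / 30 = 11
(The negative root is discarded since n must be a positive integer.)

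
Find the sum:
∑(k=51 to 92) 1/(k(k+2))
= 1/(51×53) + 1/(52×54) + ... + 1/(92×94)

Partial fractions: 1/(k(k+2)) = (1/2)[1/k - 1/(k+2)]
Telescoping leaves the first two and last two terms:
= (1/2)[1/51 + 1/52 - 1/93 - 1/94]
= 67417/7727928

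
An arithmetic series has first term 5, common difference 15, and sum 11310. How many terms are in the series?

Using S = n/2 × [2a + (n-1)d]
11310 = n/2 × [2(5) + (n-1)(15)]
11310 = n/2 × [10 + 15n - 15]
22620 = n × [-5 + 15n]
15n² + (-5)n - 22620 = 0
Discriminant: Δ = (-5)² - 4(15)(-22620) = 25 + 1357200 = 1357225
√Δ = 1165
n = [-(-5) + √Δ] / (2·15) = (5 + 1165) / 30 = 1170 / 30 = 39
(The negative root is discarded since n must be a positive integer.)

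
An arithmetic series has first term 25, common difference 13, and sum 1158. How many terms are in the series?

Using S = n/2 × [2a + (n-1)d]
1158 = n/2 × [2(25) + (n-1)(13)]
1158 = n/2 × [50 + 13n - 13]
2316 = n × [37 + 13n]
13n² + (37)n - 2316 = 0
Discriminant: Δ = (37)² - 4(13)(-2316) = 1369 + 120432 = 121801
√Δ = 349
n = [-(37) + √Δ] / (2·13) = (-37 + 349) / 26 = 312 / 26 = 12
(The negative root is discarded since n must be a positive integer.)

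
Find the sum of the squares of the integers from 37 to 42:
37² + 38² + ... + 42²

Use ∑_{k=1}^{n} k² = n(n+1)(2n+1)/6, then subtract the first 36 terms.
∑_{k=1}^{42} k² = 42×43×85/6 = 25585
∑_{k=1}^{36} k² = 36×37×73/6 = 16206
∑_{k=37}^{42} k² = 25585 - 16206 = 9379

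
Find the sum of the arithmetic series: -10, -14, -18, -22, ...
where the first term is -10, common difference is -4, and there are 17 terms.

Sₙ = n/2 × (first + last)
Last term = a + (n-1)d = -10 + (17-1)×(-4) = -74
S_17 = 17/2 × (-10 + (-74))
S_17 = 17/2 × (-84) = -714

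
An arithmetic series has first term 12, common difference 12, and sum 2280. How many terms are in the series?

Using S = n/2 × [2a + (n-1)d]
2280 = n/2 × [2(12) + (n-1)(12)]
2280 = n/2 × [24 + 12n - 12]
4560 = n × [12 + 12n]
12n² + (12)n - 4560 = 0
Discriminant: Δ = (12)² - 4(12)(-4560) = 144 + 218880 = 219024
√Δ = 468
n = [-(12) + √Δ] / (2·12) = (-12 + 468) / 24 = 456 / 24 = 19
(The negative root is discarded since n must be a positive integer.)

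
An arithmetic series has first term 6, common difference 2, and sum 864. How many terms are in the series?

Using S = n/2 × [2a + (n-1)d]
864 = n/2 × [2(6) + (n-1)(2)]
864 = n/2 × [12 + 2n - 2]
1728 = n × [10 + 2n]
2n² + (10)n - 1728 = 0
Discriminant: Δ = (10)² - 4(2)(-1728) = 100 + 13824 = 13924
√Δ = 118
n = [-(10) + √Δ] / (2·2) = (-10 + 118) / 4 = 108 / 4 = 27
(The negative root is discarded since n must be a positive integer.)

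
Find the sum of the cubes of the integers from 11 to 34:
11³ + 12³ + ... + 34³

Use ∑_{k=1}^{n} k³ = [n(n+1)/2]², then subtract the first 10 terms.
∑_{k=1}^{34} k³ = [34×35/2]² = 595² = 354025
∑_{k=1}^{10} k³ = [10×11/2]² = 55² = 3025
∑_{k=11}^{34} k³ = 354025 - 3025 = 351000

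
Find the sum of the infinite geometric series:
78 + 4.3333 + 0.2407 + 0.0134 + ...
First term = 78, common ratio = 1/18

For |r| < 1, S = a / (1 - r)
S = 78 / (1 - (1/18))
S = 78 / (17/18)
S = 1404/17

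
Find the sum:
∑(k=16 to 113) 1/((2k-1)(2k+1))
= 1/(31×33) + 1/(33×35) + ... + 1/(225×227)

Partial fractions: 1/((2k-1)(2k+1)) = (1/2)[1/(2k-1) - 1/(2k+1)]
The series telescopes:
= (1/2)[1/31 - 1/227]
= 98/7037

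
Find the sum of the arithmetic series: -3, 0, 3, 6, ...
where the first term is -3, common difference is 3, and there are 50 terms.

Sₙ = n/2 × (first + last)
Last term = a + (n-1)d = -3 + (50-1)×3 = 144
S_50 = 50/2 × (-3 + 144)
S_50 = 50/2 × 141 = 3525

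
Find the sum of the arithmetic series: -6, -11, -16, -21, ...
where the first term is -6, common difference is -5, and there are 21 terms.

Sₙ = n/2 × (first + last)
Last term = a + (n-1)d = -6 + (21-1)×(-5) = -106
S_21 = 21/2 × (-6 + (-106))
S_21 = 21/2 × (-112) = -1176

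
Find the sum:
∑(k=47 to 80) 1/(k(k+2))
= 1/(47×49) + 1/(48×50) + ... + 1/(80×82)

Partial fractions: 1/(k(k+2)) = (1/2)[1/k - 1/(k+2)]
Telescoping leaves the first two and last two terms:
= (1/2)[1/47 + 1/48 - 1/81 - 1/82]
= 43877/4994784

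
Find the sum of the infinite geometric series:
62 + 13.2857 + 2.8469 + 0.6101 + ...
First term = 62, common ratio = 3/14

For |r| < 1, S = a / (1 - r)
S = 62 / (1 - (3/14))
S = 62 / (11/14)
S = 868/11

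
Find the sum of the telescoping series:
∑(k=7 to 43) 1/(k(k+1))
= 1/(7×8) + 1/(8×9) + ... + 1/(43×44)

Partial fractions: 1/(k(k+1)) = 1/k - 1/(k+1)
The series telescopes:
= (1/7 - 1/8) + (1/8 - 1/9) + ... + (1/43 - 1/44)
= 1/7 - 1/44
= 37/308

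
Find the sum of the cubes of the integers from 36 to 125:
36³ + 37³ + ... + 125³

Use ∑_{k=1}^{n} k³ = [n(n+1)/2]², then subtract the first 35 terms.
∑_{k=1}^{125} k³ = [125×126/2]² = 7875² = 62015625
∑_{k=1}^{35} k³ = [35×36/2]² = 630² = 396900
∑_{k=36}^{125} k³ = 62015625 - 396900 = 61618725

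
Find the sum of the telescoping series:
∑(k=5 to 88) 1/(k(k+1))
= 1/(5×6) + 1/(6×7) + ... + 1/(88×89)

Partial fractions: 1/(k(k+1)) = 1/k - 1/(k+1)
The series telescopes:
= (1/5 - 1/6) + (1/6 - 1/7) + ... + (1/88 - 1/89)
= 1/5 - 1/89
= 84/445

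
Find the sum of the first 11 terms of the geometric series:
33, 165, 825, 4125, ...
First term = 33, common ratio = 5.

Sₙ = a(1 - rⁿ) / (1 - r)
S_11 = 33(1 - 5^11) / (1 - 5)
S_11 = 33(1 - 48828125) / (-4)
S_11 = 402832023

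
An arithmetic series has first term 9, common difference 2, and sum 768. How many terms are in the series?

Using S = n/2 × [2a + (n-1)d]
768 = n/2 × [2(9) + (n-1)(2)]
768 = n/2 × [18 + 2n - 2]
1536 = n × [16 + 2n]
2n² + (16)n - 1536 = 0
Discriminant: Δ = (16)² - 4(2)(-1536) = 256 + 12288 = 12544
√Δ = 112
n = [-(16) + √Δ] / (2·2) = (-16 + 112) / 4 = 96 / 4 = 24
(The negative root is discarded since n must be a positive integer.)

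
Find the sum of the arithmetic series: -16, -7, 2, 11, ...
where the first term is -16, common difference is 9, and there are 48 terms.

Sₙ = n/2 × (first + last)
Last term = a + (n-1)d = -16 + (48-1)×9 = 407
S_48 = 48/2 × (-16 + 407)
S_48 = 48/2 × 391 = 9384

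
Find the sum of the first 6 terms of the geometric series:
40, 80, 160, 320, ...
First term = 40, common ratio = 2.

Sₙ = a(1 - rⁿ) / (1 - r)
S_6 = 40(1 - 2^6) / (1 - 2)
S_6 = 40(1 - 64) / (-1)
S_6 = 2520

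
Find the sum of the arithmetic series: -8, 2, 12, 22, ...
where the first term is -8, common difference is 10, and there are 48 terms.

Sₙ = n/2 × (first + last)
Last term = a + (n-1)d = -8 + (48-1)×10 = 462
S_48 = 48/2 × (-8 + 462)
S_48 = 48/2 × 454 = 10896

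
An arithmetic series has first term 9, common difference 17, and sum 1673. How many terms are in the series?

Using S = n/2 × [2a + (n-1)d]
1673 = n/2 × [2(9) + (n-1)(17)]
1673 = n/2 × [18 + 17n - 17]
3346 = n × [1 + 17n]
17n² + (1)n - 3346 = 0
Discriminant: Δ = (1)² - 4(17)(-3346) = 1 + 227528 = 227529
√Δ = 477
n = [-(1) + √Δ] / (2·17) = (-1 + 477) / 34 = 476 / 34 = 14
(The negative root is discarded since n must be a positive integer.)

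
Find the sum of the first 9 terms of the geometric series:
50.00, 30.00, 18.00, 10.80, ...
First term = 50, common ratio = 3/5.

Sₙ = a(1 - rⁿ) / (1 - r)
S_9 = 50(1 - (3/5)^9) / (1 - (3/5))
S_9 = 50(1 - (19683/1953125)) / (2/5)
S_9 = 1933442/15625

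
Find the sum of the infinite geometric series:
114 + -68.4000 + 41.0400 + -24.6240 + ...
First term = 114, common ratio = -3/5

For |r| < 1, S = a / (1 - r)
S = 114 / (1 - (-3/5))
S = 114 / (8/5)
S = 285/4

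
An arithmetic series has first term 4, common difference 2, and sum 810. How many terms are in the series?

Using S = n/2 × [2a + (n-1)d]
810 = n/2 × [2(4) + (n-1)(2)]
810 = n/2 × [8 + 2n - 2]
1620 = n × [6 + 2n]
2n² + (6)n - 1620 = 0
Discriminant: Δ = (6)² - 4(2)(-1620) = 36 + 12960 = 12996
√Δ = 114
n = [-(6) + √Δ] / (2·2) = (-6 + 114) / 4 = 108 / 4 = 27
(The negative root is discarded since n must be a positive integer.)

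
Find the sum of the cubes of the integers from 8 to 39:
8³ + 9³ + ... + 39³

Use ∑_{k=1}^{n} k³ = [n(n+1)/2]², then subtract the first 7 terms.
∑_{k=1}^{39} k³ = [39×40/2]² = 780² = 608400
∑_{k=1}^{7} k³ = [7×8/2]² = 28² = 784
∑_{k=8}^{39} k³ = 608400 - 784 = 607616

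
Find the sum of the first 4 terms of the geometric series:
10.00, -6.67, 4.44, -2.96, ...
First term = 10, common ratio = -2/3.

Sₙ = a(1 - rⁿ) / (1 - r)
S_4 = 10(1 - (-2/3)^4) / (1 - (-2/3))
S_4 = 10(1 - (16/81)) / (5/3)
S_4 = 130/27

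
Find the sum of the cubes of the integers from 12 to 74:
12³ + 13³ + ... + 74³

Use ∑_{k=1}^{n} k³ = [n(n+1)/2]², then subtract the first 11 terms.
∑_{k=1}^{74} k³ = [74×75/2]² = 2775² = 7700625
∑_{k=1}^{11} k³ = [11×12/2]² = 66² = 4356
∑_{k=12}^{74} k³ = 7700625 - 4356 = 7696269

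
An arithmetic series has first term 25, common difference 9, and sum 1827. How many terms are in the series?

Using S = n/2 × [2a + (n-1)d]
1827 = n/2 × [2(25) + (n-1)(9)]
1827 = n/2 × [50 + 9n - 9]
3654 = n × [41 + 9n]
9n² + (41)n - 3654 = 0
Discriminant: Δ = (41)² - 4(9)(-3654) = 1681 + 131544 = 133225
√Δ = 365
n = [-(41) + √Δ] / (2·9) = (-41 + 365) / 18 = 324 / 18 = 18
(The negative root is discarded since n must be a positive integer.)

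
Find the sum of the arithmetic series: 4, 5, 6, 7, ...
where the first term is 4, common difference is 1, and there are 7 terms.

Sₙ = n/2 × (first + last)
Last term = a + (n-1)d = 4 + (7-1)×1 = 10
S_7 = 7/2 × (4 + 10)
S_7 = 7/2 × 14 = 49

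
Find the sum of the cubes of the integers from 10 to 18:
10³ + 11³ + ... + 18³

Use ∑_{k=1}^{n} k³ = [n(n+1)/2]², then subtract the first 9 terms.
∑_{k=1}^{18} k³ = [18×19/2]² = 171² = 29241
∑_{k=1}^{9} k³ = [9×10/2]² = 45² = 2025
∑_{k=10}^{18} k³ = 29241 - 2025 = 27216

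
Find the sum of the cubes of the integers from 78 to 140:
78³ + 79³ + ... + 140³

Use ∑_{k=1}^{n} k³ = [n(n+1)/2]², then subtract the first 77 terms.
∑_{k=1}^{140} k³ = [140×141/2]² = 9870² = 97416900
∑_{k=1}^{77} k³ = [77×78/2]² = 3003² = 9018009
∑_{k=78}^{140} k³ = 97416900 - 9018009 = 88398891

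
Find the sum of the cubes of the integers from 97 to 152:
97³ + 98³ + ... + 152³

Use ∑_{k=1}^{n} k³ = [n(n+1)/2]², then subtract the first 96 terms.
∑_{k=1}^{152} k³ = [152×153/2]² = 11628² = 135210384
∑_{k=1}^{96} k³ = [96×97/2]² = 4656² = 21678336
∑_{k=97}^{152} k³ = 135210384 - 21678336 = 113532048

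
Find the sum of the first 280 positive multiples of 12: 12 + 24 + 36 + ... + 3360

Factor out 12: = 12(1 + 2 + ... + 280) = 12 × n(n+1)/2
= 12 × 280×281/2
= 12 × 39340
= 472080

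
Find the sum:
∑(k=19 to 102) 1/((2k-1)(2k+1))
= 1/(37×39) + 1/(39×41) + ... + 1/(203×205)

Partial fractions: 1/((2k-1)(2k+1)) = (1/2)[1/(2k-1) - 1/(2k+1)]
The series telescopes:
= (1/2)[1/37 - 1/205]
= 84/7585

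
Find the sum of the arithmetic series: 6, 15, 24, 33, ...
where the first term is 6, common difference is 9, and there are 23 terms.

Sₙ = n/2 × (first + last)
Last term = a + (n-1)d = 6 + (23-1)×9 = 204
S_23 = 23/2 × (6 + 204)
S_23 = 23/2 × 210 = 2415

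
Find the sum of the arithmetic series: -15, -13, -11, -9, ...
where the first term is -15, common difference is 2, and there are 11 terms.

Sₙ = n/2 × (first + last)
Last term = a + (n-1)d = -15 + (11-1)×2 = 5
S_11 = 11/2 × (-15 + 5)
S_11 = 11/2 × (-10) = -55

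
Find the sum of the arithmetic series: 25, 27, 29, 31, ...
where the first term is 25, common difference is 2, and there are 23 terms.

Sₙ = n/2 × (first + last)
Last term = a + (n-1)d = 25 + (23-1)×2 = 69
S_23 = 23/2 × (25 + 69)
S_23 = 23/2 × 94 = 1081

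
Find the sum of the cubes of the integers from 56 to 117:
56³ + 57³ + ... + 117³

Use ∑_{k=1}^{n} k³ = [n(n+1)/2]², then subtract the first 55 terms.
∑_{k=1}^{117} k³ = [117×118/2]² = 6903² = 47651409
∑_{k=1}^{55} k³ = [55×56/2]² = 1540² = 2371600
∑_{k=56}^{117} k³ = 47651409 - 2371600 = 45279809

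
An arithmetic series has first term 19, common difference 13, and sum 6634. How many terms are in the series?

Using S = n/2 × [2a + (n-1)d]
6634 = n/2 × [2(19) + (n-1)(13)]
6634 = n/2 × [38 + 13n - 13]
13268 = n × [25 + 13n]
13n² + (25)n - 13268 = 0
Discriminant: Δ = (25)² - 4(13)(-13268) = 625 + 689936 = 690561
√Δ = 831
n = [-(25) + √Δ] / (2·13) = (-25 + 831) / 26 = 806 / 26 = 31
(The negative root is discarded since n must be a positive integer.)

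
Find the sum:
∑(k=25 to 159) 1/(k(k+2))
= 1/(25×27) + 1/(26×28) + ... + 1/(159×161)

Partial fractions: 1/(k(k+2)) = (1/2)[1/k - 1/(k+2)]
Telescoping leaves the first two and last two terms:
= (1/2)[1/25 + 1/26 - 1/160 - 1/161]
= 110511/3348800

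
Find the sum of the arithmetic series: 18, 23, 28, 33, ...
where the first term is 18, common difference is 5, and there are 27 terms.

Sₙ = n/2 × (first + last)
Last term = a + (n-1)d = 18 + (27-1)×5 = 148
S_27 = 27/2 × (18 + 148)
S_27 = 27/2 × 166 = 2241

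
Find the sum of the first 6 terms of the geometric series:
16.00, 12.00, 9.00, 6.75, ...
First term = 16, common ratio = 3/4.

Sₙ = a(1 - rⁿ) / (1 - r)
S_6 = 16(1 - (3/4)^6) / (1 - (3/4))
S_6 = 16(1 - (729/4096)) / (1/4)
S_6 = 3367/64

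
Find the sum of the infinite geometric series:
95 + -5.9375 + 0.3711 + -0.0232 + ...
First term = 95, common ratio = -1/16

For |r| < 1, S = a / (1 - r)
S = 95 / (1 - (-1/16))
S = 95 / (17/16)
S = 1520/17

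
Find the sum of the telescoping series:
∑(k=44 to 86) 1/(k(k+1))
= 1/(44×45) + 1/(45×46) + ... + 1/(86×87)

Partial fractions: 1/(k(k+1)) = 1/k - 1/(k+1)
The series telescopes:
= (1/44 - 1/45) + (1/45 - 1/46) + ... + (1/86 - 1/87)
= 1/44 - 1/87
= 43/3828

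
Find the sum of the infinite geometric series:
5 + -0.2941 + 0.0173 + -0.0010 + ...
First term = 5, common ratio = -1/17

For |r| < 1, S = a / (1 - r)
S = 5 / (1 - (-1/17))
S = 5 / (18/17)
S = 85/18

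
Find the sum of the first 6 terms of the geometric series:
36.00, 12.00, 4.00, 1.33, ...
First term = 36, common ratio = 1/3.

Sₙ = a(1 - rⁿ) / (1 - r)
S_6 = 36(1 - (1/3)^6) / (1 - (1/3))
S_6 = 36(1 - (1/729)) / (2/3)
S_6 = 1456/27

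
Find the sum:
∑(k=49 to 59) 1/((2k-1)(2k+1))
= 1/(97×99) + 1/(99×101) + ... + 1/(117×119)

Partial fractions: 1/((2k-1)(2k+1)) = (1/2)[1/(2k-1) - 1/(2k+1)]
The series telescopes:
= (1/2)[1/97 - 1/119]
= 11/11543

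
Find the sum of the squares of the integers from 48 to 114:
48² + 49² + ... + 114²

Use ∑_{k=1}^{n} k² = n(n+1)(2n+1)/6, then subtract the first 47 terms.
∑_{k=1}^{114} k² = 114×115×229/6 = 500365
∑_{k=1}^{47} k² = 47×48×95/6 = 35720
∑_{k=48}^{114} k² = 500365 - 35720 = 464645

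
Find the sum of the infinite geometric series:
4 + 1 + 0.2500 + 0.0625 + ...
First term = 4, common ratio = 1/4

For |r| < 1, S = a / (1 - r)
S = 4 / (1 - (1/4))
S = 4 / (3/4)
S = 16/3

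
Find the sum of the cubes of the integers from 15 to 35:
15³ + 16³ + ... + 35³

Use ∑_{k=1}^{n} k³ = [n(n+1)/2]², then subtract the first 14 terms.
∑_{k=1}^{35} k³ = [35×36/2]² = 630² = 396900
∑_{k=1}^{14} k³ = [14×15/2]² = 105² = 11025
∑_{k=15}^{35} k³ = 396900 - 11025 = 385875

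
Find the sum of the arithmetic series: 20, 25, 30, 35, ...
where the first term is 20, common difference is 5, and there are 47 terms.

Sₙ = n/2 × (first + last)
Last term = a + (n-1)d = 20 + (47-1)×5 = 250
S_47 = 47/2 × (20 + 250)
S_47 = 47/2 × 270 = 6345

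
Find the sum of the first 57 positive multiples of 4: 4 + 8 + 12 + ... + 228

Factor out 4: = 4(1 + 2 + ... + 57) = 4 × n(n+1)/2
= 4 × 57×58/2
= 4 × 1653
= 6612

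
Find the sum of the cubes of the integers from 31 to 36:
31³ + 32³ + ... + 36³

Use ∑_{k=1}^{n} k³ = [n(n+1)/2]², then subtract the first 30 terms.
∑_{k=1}^{36} k³ = [36×37/2]² = 666² = 443556
∑_{k=1}^{30} k³ = [30×31/2]² = 465² = 216225
∑_{k=31}^{36} k³ = 443556 - 216225 = 227331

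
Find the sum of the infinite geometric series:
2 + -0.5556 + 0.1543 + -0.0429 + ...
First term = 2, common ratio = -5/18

For |r| < 1, S = a / (1 - r)
S = 2 / (1 - (-5/18))
S = 2 / (23/18)
S = 36/23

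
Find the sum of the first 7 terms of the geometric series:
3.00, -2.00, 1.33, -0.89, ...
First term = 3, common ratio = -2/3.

Sₙ = a(1 - rⁿ) / (1 - r)
S_7 = 3(1 - (-2/3)^7) / (1 - (-2/3))
S_7 = 3(1 - (-128/2187)) / (5/3)
S_7 = 463/243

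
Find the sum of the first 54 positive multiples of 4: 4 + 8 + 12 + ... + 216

Factor out 4: = 4(1 + 2 + ... + 54) = 4 × n(n+1)/2
= 4 × 54×55/2
= 4 × 1485
= 5940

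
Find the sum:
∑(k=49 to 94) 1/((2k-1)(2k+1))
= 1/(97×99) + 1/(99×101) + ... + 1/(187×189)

Partial fractions: 1/((2k-1)(2k+1)) = (1/2)[1/(2k-1) - 1/(2k+1)]
The series telescopes:
= (1/2)[1/97 - 1/189]
= 46/18333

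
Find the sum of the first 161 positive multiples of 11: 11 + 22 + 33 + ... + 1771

Factor out 11: = 11(1 + 2 + ... + 161) = 11 × n(n+1)/2
= 11 × 161×162/2
= 11 × 13041
= 143451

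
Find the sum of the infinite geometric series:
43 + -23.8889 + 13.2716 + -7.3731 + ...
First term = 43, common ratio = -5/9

For |r| < 1, S = a / (1 - r)
S = 43 / (1 - (-5/9))
S = 43 / (14/9)
S = 387/14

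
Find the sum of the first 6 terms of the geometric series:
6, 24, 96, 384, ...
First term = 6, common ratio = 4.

Sₙ = a(1 - rⁿ) / (1 - r)
S_6 = 6(1 - 4^6) / (1 - 4)
S_6 = 6(1 - 4096) / (-3)
S_6 = 8190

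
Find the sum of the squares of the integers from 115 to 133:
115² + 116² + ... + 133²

Use ∑_{k=1}^{n} k² = n(n+1)(2n+1)/6, then subtract the first 114 terms.
∑_{k=1}^{133} k² = 133×134×267/6 = 793079
∑_{k=1}^{114} k² = 114×115×229/6 = 500365
∑_{k=115}^{133} k² = 793079 - 500365 = 292714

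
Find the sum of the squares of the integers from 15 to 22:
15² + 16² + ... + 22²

Use ∑_{k=1}^{n} k² = n(n+1)(2n+1)/6, then subtract the first 14 terms.
∑_{k=1}^{22} k² = 22×23×45/6 = 3795
∑_{k=1}^{14} k² = 14×15×29/6 = 1015
∑_{k=15}^{22} k² = 3795 - 1015 = 2780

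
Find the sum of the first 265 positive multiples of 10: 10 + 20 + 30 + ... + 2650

Factor out 10: = 10(1 + 2 + ... + 265) = 10 × n(n+1)/2
= 10 × 265×266/2
= 10 × 35245
= 352450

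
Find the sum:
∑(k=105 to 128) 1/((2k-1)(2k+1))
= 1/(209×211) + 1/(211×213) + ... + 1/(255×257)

Partial fractions: 1/((2k-1)(2k+1)) = (1/2)[1/(2k-1) - 1/(2k+1)]
The series telescopes:
= (1/2)[1/209 - 1/257]
= 24/53713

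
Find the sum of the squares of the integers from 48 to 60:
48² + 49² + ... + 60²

Use ∑_{k=1}^{n} k² = n(n+1)(2n+1)/6, then subtract the first 47 terms.
∑_{k=1}^{60} k² = 60×61×121/6 = 73810
∑_{k=1}^{47} k² = 47×48×95/6 = 35720
∑_{k=48}^{60} k² = 73810 - 35720 = 38090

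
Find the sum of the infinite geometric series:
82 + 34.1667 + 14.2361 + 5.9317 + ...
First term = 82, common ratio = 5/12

For |r| < 1, S = a / (1 - r)
S = 82 / (1 - (5/12))
S = 82 / (7/12)
S = 984/7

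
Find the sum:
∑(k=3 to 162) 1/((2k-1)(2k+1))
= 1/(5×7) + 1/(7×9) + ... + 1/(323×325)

Partial fractions: 1/((2k-1)(2k+1)) = (1/2)[1/(2k-1) - 1/(2k+1)]
The series telescopes:
= (1/2)[1/5 - 1/325]
= 32/325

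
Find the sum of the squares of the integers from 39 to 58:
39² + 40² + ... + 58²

Use ∑_{k=1}^{n} k² = n(n+1)(2n+1)/6, then subtract the first 38 terms.
∑_{k=1}^{58} k² = 58×59×117/6 = 66729
∑_{k=1}^{38} k² = 38×39×77/6 = 19019
∑_{k=39}^{58} k² = 66729 - 19019 = 47710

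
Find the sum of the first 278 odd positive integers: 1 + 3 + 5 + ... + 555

Sum of first n odd numbers = n²
= 278²
= 77284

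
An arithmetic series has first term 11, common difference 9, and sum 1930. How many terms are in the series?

Using S = n/2 × [2a + (n-1)d]
1930 = n/2 × [2(11) + (n-1)(9)]
1930 = n/2 × [22 + 9n - 9]
3860 = n × [13 + 9n]
9n² + (13)n - 3860 = 0
Discriminant: Δ = (13)² - 4(9)(-3860) = 169 + 138960 = 139129
√Δ = 373
n = [-(13) + √Δ] / (2·9) = (-13 + 373) / 18 = 360 / 18 = 20
(The negative root is discarded since n must be a positive integer.)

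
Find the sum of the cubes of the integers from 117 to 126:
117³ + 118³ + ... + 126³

Use ∑_{k=1}^{n} k³ = [n(n+1)/2]², then subtract the first 116 terms.
∑_{k=1}^{126} k³ = [126×127/2]² = 8001² = 64016001
∑_{k=1}^{116} k³ = [116×117/2]² = 6786² = 46049796
∑_{k=117}^{126} k³ = 64016001 - 46049796 = 17966205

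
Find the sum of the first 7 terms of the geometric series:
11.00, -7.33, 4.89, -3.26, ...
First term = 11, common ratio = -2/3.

Sₙ = a(1 - rⁿ) / (1 - r)
S_7 = 11(1 - (-2/3)^7) / (1 - (-2/3))
S_7 = 11(1 - (-128/2187)) / (5/3)
S_7 = 5093/729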